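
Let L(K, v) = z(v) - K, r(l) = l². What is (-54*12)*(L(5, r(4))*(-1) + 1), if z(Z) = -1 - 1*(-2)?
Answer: -3240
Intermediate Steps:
z(Z) = 1 (z(Z) = -1 + 2 = 1)
L(K, v) = 1 - K
(-54*12)*(L(5, r(4))*(-1) + 1) = (-54*12)*((1 - 1*5)*(-1) + 1) = -648*((1 - 5)*(-1) + 1) = -648*(-4*(-1) + 1) = -648*(4 + 1) = -648*5 = -3240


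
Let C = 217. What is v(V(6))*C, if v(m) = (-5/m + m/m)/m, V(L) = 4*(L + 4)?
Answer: 1519/320 ≈ 4.7469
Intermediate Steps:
V(L) = 16 + 4*L (V(L) = 4*(4 + L) = 16 + 4*L)
v(m) = (1 - 5/m)/m (v(m) = (-5/m + 1)/m = (1 - 5/m)/m)
v(V(6))*C = ((-5 + (16 + 4*6))/(16 + 4*6)**2)*217 = ((-5 + (16 + 24))/(16 + 24)**2)*217 = ((-5 + 40)/40**2)*217 = ((1/1600)*35)*217 = (7/320)*217 = 1519/320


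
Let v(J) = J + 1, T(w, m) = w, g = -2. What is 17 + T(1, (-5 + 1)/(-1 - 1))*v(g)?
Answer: 16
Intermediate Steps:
v(J) = 1 + J
17 + T(1, (-5 + 1)/(-1 - 1))*v(g) = 17 + 1*(1 - 2) = 17 + 1*(-1) = 17 - 1 = 16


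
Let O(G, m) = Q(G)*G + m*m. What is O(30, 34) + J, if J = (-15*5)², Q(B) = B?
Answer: 7681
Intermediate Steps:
J = 5625 (J = (-75)² = 5625)
O(G, m) = G² + m² (O(G, m) = G*G + m*m = G² + m²)
O(30, 34) + J = (30² + 34²) + 5625 = (900 + 1156) + 5625 = 2056 + 5625 = 7681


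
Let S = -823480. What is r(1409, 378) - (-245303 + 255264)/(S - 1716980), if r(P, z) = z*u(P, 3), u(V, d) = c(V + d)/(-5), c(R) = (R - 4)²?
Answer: -380749609294103/2540460 ≈ -1.4987e+8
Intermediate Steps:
c(R) = (-4 + R)²
u(V, d) = -(-4 + V + d)²/5 (u(V, d) = (-4 + (V + d))²/(-5) = (-4 + V + d)²*(-⅕) = -(-4 + V + d)²/5)
r(P, z) = -z*(-1 + P)²/5 (r(P, z) = z*(-(-4 + P + 3)²/5) = z*(-(-1 + P)²/5) = -z*(-1 + P)²/5)
r(1409, 378) - (-245303 + 255264)/(S - 1716980) = -⅕*378*(-1 + 1409)² - (-245303 + 255264)/(-823480 - 1716980) = -⅕*378*1408² - 9961/(-2540460) = -⅕*378*1982464 - 9961*(-1)/2540460 = -749371392/5 - 1*(-9961/2540460) = -749371392/5 + 9961/2540460 = -380749609294103/2540460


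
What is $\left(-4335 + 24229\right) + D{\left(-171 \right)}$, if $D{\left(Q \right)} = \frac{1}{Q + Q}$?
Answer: $\frac{6803747}{342} \approx 19894.0$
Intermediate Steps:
$D{\left(Q \right)} = \frac{1}{2 Q}$
$\left(-4335 + 24229\right) + D{\left(-171 \right)} = \left(-4335 + 24229\right) + \frac{1}{2 \left(-171\right)} = 19894 + \frac{1}{2} \left(- \frac{1}{171}\right) = 19894 - \frac{1}{342} = \frac{6803747}{342}$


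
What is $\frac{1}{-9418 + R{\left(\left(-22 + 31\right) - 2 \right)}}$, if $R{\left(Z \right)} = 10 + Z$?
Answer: $- \frac{1}{9401} \approx -0.00010637$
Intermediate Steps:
$\frac{1}{-9418 + R{\left(\left(-22 + 31\right) - 2 \right)}} = \frac{1}{-9418 + \left(10 + \left(\left(-22 + 31\right) - 2\right)\right)} = \frac{1}{-9418 + \left(10 + \left(9 - 2\right)\right)} = \frac{1}{-9418 + \left(10 + 7\right)} = \frac{1}{-9418 + 17} = \frac{1}{-9401} = - \frac{1}{9401}$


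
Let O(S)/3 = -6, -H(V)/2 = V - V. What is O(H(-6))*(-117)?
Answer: 2106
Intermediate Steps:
H(V) = 0 (H(V) = -2*(V - V) = -2*0 = 0)
O(S) = -18 (O(S) = 3*(-6) = -18)
O(H(-6))*(-117) = -18*(-117) = 2106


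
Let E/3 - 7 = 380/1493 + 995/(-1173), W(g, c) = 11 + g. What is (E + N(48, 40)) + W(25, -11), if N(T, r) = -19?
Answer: 21143199/583763 ≈ 36.219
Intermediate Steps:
E = 11219228/583763 (E = 21 + 3*(380/1493 + 995/(-1173)) = 21 + 3*(380*(1/1493) + 995*(-1/1173)) = 21 + 3*(380/1493 - 995/1173) = 21 + 3*(-1039795/1751289) = 21 - 1039795/583763 = 11219228/583763 ≈ 19.219)
(E + N(48, 40)) + W(25, -11) = (11219228/583763 - 19) + (11 + 25) = 127731/583763 + 36 = 21143199/583763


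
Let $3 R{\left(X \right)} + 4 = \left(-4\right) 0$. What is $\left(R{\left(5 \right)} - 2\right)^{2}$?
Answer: $\frac{100}{9} \approx 11.111$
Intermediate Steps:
$R{\left(X \right)} = - \frac{4}{3}$ ($R{\left(X \right)} = - \frac{4}{3} + \frac{\left(-4\right) 0}{3} = - \frac{4}{3} + \frac{1}{3} \cdot 0 = - \frac{4}{3} + 0 = - \frac{4}{3}$)
$\left(R{\left(5 \right)} - 2\right)^{2} = \left(- \frac{4}{3} - 2\right)^{2} = \left(- \frac{10}{3}\right)^{2} = \frac{100}{9}$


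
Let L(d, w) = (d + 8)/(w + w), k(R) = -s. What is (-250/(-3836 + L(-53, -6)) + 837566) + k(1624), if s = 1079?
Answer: 12822510223/15329 ≈ 8.3649e+5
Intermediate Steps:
k(R) = -1079 (k(R) = -1*1079 = -1079)
L(d, w) = (8 + d)/(2*w) (L(d, w) = (8 + d)/((2*w)) = (8 + d)*(1/(2*w)) = (8 + d)/(2*w))
(-250/(-3836 + L(-53, -6)) + 837566) + k(1624) = (-250/(-3836 + (1/2)*(8 - 53)/(-6)) + 837566) - 1079 = (-250/(-3836 + (1/2)*(-1/6)*(-45)) + 837566) - 1079 = (-250/(-3836 + 15/4) + 837566) - 1079 = (-250/(-15329/4) + 837566) - 1079 = (-4/15329*(-250) + 837566) - 1079 = (1000/15329 + 837566) - 1079 = 12839050214/15329 - 1079 = 12822510223/15329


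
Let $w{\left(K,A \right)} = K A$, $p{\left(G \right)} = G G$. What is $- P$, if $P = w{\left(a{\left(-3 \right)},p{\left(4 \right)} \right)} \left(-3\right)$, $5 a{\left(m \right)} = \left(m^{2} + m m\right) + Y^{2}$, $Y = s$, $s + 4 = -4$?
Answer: $\frac{3936}{5} \approx 787.2$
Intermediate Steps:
$s = -8$ ($s = -4 - 4 = -8$)
$Y = -8$
$p{\left(G \right)} = G^{2}$
$a{\left(m \right)} = \frac{64}{5} + \frac{2 m^{2}}{5}$ ($a{\left(m \right)} = \frac{\left(m^{2} + m m\right) + \left(-8\right)^{2}}{5} = \frac{\left(m^{2} + m^{2}\right) + 64}{5} = \frac{2 m^{2} + 64}{5} = \frac{64 + 2 m^{2}}{5} = \frac{64}{5} + \frac{2 m^{2}}{5}$)
$w{\left(K,A \right)} = A K$
$P = - \frac{3936}{5}$ ($P = 4^{2} \left(\frac{64}{5} + \frac{2 \left(-3\right)^{2}}{5}\right) \left(-3\right) = 16 \left(\frac{64}{5} + \frac{2}{5} \cdot 9\right) \left(-3\right) = 16 \left(\frac{64}{5} + \frac{18}{5}\right) \left(-3\right) = 16 \cdot \frac{82}{5} \left(-3\right) = \frac{1312}{5} \left(-3\right) = - \frac{3936}{5} \approx -787.2$)
$- P = \left(-1\right) \left(- \frac{3936}{5}\right) = \frac{3936}{5}$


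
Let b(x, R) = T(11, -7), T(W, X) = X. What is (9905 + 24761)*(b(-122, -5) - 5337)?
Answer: -185255104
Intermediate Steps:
b(x, R) = -7
(9905 + 24761)*(b(-122, -5) - 5337) = (9905 + 24761)*(-7 - 5337) = 34666*(-5344) = -185255104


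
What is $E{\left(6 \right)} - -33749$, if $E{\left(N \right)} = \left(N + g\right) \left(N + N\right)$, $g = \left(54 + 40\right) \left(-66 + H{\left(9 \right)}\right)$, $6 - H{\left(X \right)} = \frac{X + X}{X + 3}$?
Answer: $-35551$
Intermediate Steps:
$H{\left(X \right)} = 6 - \frac{2 X}{3 + X}$ ($H{\left(X \right)} = 6 - \frac{X + X}{X + 3} = 6 - \frac{2 X}{3 + X}$)
$g = -5781$ ($g = \left(54 + 40\right) \left(-66 + \frac{2 \left(9 + 2 \cdot 9\right)}{3 + 9}\right) = 94 \left(-66 + \frac{2 \left(9 + 18\right)}{12}\right) = 94 \left(-66 + 2 \cdot \frac{1}{12} \cdot 27\right) = 94 \left(-66 + \frac{9}{2}\right) = 94 \left(- \frac{123}{2}\right) = -5781$)
$E{\left(N \right)} = 2 N \left(-5781 + N\right)$ ($E{\left(N \right)} = \left(N - 5781\right) \left(N + N\right) = \left(-5781 + N\right) 2 N = 2 N \left(-5781 + N\right)$)
$E{\left(6 \right)} - -33749 = 2 \cdot 6 \left(-5781 + 6\right) - -33749 = 2 \cdot 6 \left(-5775\right) + 33749 = -69300 + 33749 = -35551$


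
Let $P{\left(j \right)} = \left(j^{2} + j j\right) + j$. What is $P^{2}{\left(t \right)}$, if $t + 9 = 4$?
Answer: $2025$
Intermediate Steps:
$t = -5$ ($t = -9 + 4 = -5$)
$P{\left(j \right)} = j + 2 j^{2}$ ($P{\left(j \right)} = \left(j^{2} + j^{2}\right) + j = 2 j^{2} + j = j + 2 j^{2}$)
$P^{2}{\left(t \right)} = \left(- 5 \left(1 + 2 \left(-5\right)\right)\right)^{2} = \left(- 5 \left(1 - 10\right)\right)^{2} = \left(\left(-5\right) \left(-9\right)\right)^{2} = 45^{2} = 2025$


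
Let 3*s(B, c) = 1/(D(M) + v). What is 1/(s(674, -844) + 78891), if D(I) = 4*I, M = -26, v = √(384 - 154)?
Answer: 7516260822/592965307894411 + 3*√230/592965307894411 ≈ 1.2676e-5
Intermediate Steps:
v = √230 ≈ 15.166
s(B, c) = 1/(3*(-104 + √230)) (s(B, c) = 1/(3*(4*(-26) + √230)) = 1/(3*(-104 + √230)))
1/(s(674, -844) + 78891) = 1/((-52/15879 - √230/31758) + 78891) = 1/(1252710137/15879 - √230/31758)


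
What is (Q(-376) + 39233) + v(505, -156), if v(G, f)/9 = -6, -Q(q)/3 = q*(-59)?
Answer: -27373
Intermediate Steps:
Q(q) = 177*q (Q(q) = -3*q*(-59) = -(-177)*q = 177*q)
v(G, f) = -54 (v(G, f) = 9*(-6) = -54)
(Q(-376) + 39233) + v(505, -156) = (177*(-376) + 39233) - 54 = (-66552 + 39233) - 54 = -27319 - 54 = -27373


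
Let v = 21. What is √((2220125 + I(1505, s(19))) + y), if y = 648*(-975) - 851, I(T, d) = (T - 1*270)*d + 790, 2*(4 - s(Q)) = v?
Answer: √6320946/2 ≈ 1257.1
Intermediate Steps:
s(Q) = -13/2 (s(Q) = 4 - ½*21 = 4 - 21/2 = -13/2)
I(T, d) = 790 + d*(-270 + T) (I(T, d) = (T - 270)*d + 790 = (-270 + T)*d + 790 = d*(-270 + T) + 790 = 790 + d*(-270 + T))
y = -632651 (y = -631800 - 851 = -632651)
√((2220125 + I(1505, s(19))) + y) = √((2220125 + (790 - 270*(-13/2) + 1505*(-13/2))) - 632651) = √((2220125 + (790 + 1755 - 19565/2)) - 632651) = √((2220125 - 14475/2) - 632651) = √(4425775/2 - 632651) = √(3160473/2) = √6320946/2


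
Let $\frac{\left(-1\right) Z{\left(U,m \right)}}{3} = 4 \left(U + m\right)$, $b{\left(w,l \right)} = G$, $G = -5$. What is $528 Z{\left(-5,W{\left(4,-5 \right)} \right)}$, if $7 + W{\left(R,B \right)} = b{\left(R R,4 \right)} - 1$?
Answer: $114048$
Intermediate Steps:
$b{\left(w,l \right)} = -5$
$W{\left(R,B \right)} = -13$ ($W{\left(R,B \right)} = -7 - 6 = -13$)
$Z{\left(U,m \right)} = - 12 U - 12 m$ ($Z{\left(U,m \right)} = - 3 \cdot 4 \left(U + m\right) = - 3 \left(4 U + 4 m\right) = - 12 U - 12 m$)
$528 Z{\left(-5,W{\left(4,-5 \right)} \right)} = 528 \left(\left(-12\right) \left(-5\right) - -156\right) = 528 \left(60 + 156\right) = 528 \cdot 216 = 114048$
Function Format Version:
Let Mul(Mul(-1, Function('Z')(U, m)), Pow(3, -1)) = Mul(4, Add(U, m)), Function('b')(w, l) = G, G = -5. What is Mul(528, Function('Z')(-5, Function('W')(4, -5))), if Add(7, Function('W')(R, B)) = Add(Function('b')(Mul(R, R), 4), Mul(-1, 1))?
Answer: 114048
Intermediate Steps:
Function('b')(w, l) = -5
Function('W')(R, B) = -13 (Function('W')(R, B) = Add(-7, Add(-5, Mul(-1, 1))) = Add(-7, Add(-5, -1)) = Add(-7, -6) = -13)
Function('Z')(U, m) = Add(Mul(-12, U), Mul(-12, m)) (Function('Z')(U, m) = Mul(-3, Mul(4, Add(U, m))) = Mul(-3, Add(Mul(4, U), Mul(4, m))) = Add(Mul(-12, U), Mul(-12, m)))
Mul(528, Function('Z')(-5, Function('W')(4, -5))) = Mul(528, Add(Mul(-12, -5), Mul(-12, -13))) = Mul(528, Add(60, 156)) = Mul(528, 216) = 114048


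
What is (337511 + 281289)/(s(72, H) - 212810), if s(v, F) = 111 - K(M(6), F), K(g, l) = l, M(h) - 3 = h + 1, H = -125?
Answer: -309400/106287 ≈ -2.9110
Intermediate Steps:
M(h) = 4 + h (M(h) = 3 + (h + 1) = 3 + (1 + h) = 4 + h)
s(v, F) = 111 - F
(337511 + 281289)/(s(72, H) - 212810) = (337511 + 281289)/((111 - 1*(-125)) - 212810) = 618800/((111 + 125) - 212810) = 618800/(236 - 212810) = 618800/(-212574) = 618800*(-1/212574) = -309400/106287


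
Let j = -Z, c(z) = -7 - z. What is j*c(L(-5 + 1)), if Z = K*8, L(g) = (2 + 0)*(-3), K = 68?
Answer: 544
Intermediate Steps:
L(g) = -6 (L(g) = 2*(-3) = -6)
Z = 544 (Z = 68*8 = 544)
j = -544 (j = -1*544 = -544)
j*c(L(-5 + 1)) = -544*(-7 - 1*(-6)) = -544*(-7 + 6) = -544*(-1) = 544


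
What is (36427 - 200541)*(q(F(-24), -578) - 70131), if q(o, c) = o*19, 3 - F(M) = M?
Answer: 11425288452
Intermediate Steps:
F(M) = 3 - M
q(o, c) = 19*o
(36427 - 200541)*(q(F(-24), -578) - 70131) = (36427 - 200541)*(19*(3 - 1*(-24)) - 70131) = -164114*(19*(3 + 24) - 70131) = -164114*(19*27 - 70131) = -164114*(513 - 70131) = -164114*(-69618) = 11425288452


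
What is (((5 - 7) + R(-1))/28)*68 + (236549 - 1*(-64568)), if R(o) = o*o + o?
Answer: 2107785/7 ≈ 3.0111e+5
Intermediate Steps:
R(o) = o + o**2 (R(o) = o**2 + o = o + o**2)
(((5 - 7) + R(-1))/28)*68 + (236549 - 1*(-64568)) = (((5 - 7) - (1 - 1))/28)*68 + (236549 - 1*(-64568)) = ((-2 - 1*0)/28)*68 + (236549 + 64568) = ((-2 + 0)/28)*68 + 301117 = ((1/28)*(-2))*68 + 301117 = -1/14*68 + 301117 = -34/7 + 301117 = 2107785/7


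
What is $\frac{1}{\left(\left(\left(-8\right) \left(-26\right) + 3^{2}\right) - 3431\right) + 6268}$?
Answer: $\frac{1}{3054} \approx 0.00032744$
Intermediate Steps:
$\frac{1}{\left(\left(\left(-8\right) \left(-26\right) + 3^{2}\right) - 3431\right) + 6268} = \frac{1}{\left(\left(208 + 9\right) - 3431\right) + 6268} = \frac{1}{\left(217 - 3431\right) + 6268} = \frac{1}{-3214 + 6268} = \frac{1}{3054}$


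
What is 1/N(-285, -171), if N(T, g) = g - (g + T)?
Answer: 1/285 ≈ 0.0035088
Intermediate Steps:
N(T, g) = -T (N(T, g) = g - (T + g) = g + (-T - g) = -T)
1/N(-285, -171) = 1/(-1*(-285)) = 1/285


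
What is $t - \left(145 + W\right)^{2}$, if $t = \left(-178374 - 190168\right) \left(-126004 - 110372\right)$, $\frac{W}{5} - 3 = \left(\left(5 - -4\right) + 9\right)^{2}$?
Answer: $87111315392$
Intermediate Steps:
$W = 1635$ ($W = 15 + 5 \left(\left(5 - -4\right) + 9\right)^{2} = 15 + 5 \left(\left(5 + 4\right) + 9\right)^{2} = 15 + 5 \left(9 + 9\right)^{2} = 15 + 5 \cdot 18^{2} = 15 + 5 \cdot 324 = 15 + 1620 = 1635$)
$t = 87114483792$ ($t = \left(-368542\right) \left(-236376\right) = 87114483792$)
$t - \left(145 + W\right)^{2} = 87114483792 - \left(145 + 1635\right)^{2} = 87114483792 - 1780^{2} = 87114483792 - 3168400 = 87111315392$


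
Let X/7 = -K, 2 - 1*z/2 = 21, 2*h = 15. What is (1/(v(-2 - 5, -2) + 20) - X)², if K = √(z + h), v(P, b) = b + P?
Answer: -361667/242 + 7*I*√122/11 ≈ -1494.5 + 7.0289*I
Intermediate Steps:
h = 15/2 (h = (½)*15 = 15/2 ≈ 7.5000)
z = -38 (z = 4 - 2*21 = 4 - 42 = -38)
v(P, b) = P + b
K = I*√122/2 (K = √(-38 + 15/2) = √(-61/2) = I*√122/2 ≈ 5.5227*I)
X = -7*I*√122/2 (X = 7*(-I*√122/2) = -7*I*√122/2 ≈ -38.659*I)
(1/(v(-2 - 5, -2) + 20) - X)² = (1/(((-2 - 5) - 2) + 20) - (-7)*I*√122/2)² = (1/((-7 - 2) + 20) + 7*I*√122/2)² = (1/(-9 + 20) + 7*I*√122/2)² = (1/11 + 7*I*√122/2)²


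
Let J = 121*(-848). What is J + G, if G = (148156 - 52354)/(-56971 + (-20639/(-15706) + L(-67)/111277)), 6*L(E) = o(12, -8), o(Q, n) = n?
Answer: -4378510361978400020/42671512983703 ≈ -1.0261e+5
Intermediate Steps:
J = -102608
L(E) = -4/3 (L(E) = (⅙)*(-8) = -4/3)
G = -71757746602596/42671512983703 (G = (148156 - 52354)/(-56971 + (-20639/(-15706) - 4/3/111277)) = 95802/(-56971 + (-20639*(-1/15706) - 4/3*1/111277)) = 95802/(-56971 + (20639/15706 - 4/333831)) = 95802/(-56971 + 6889875185/5243149686) = 95802/(-298700590885921/5243149686) = 95802*(-5243149686/298700590885921) = -71757746602596/42671512983703 ≈ -1.6816)
J + G = -102608 - 71757746602596/42671512983703 = -4378510361978400020/42671512983703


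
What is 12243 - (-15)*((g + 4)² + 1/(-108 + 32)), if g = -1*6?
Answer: 935013/76 ≈ 12303.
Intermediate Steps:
g = -6
12243 - (-15)*((g + 4)² + 1/(-108 + 32)) = 12243 - (-15)*((-6 + 4)² + 1/(-108 + 32)) = 12243 - (-15)*((-2)² + 1/(-76)) = 12243 - (-15)*(4 - 1/76) = 12243 - (-15)*303/76 = 12243 - 1*(-4545/76) = 12243 + 4545/76 = 935013/76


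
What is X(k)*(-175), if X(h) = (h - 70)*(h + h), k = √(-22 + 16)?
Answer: 2100 + 24500*I*√6 ≈ 2100.0 + 60013.0*I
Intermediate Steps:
k = I*√6 (k = √(-6) = I*√6 ≈ 2.4495*I)
X(h) = 2*h*(-70 + h) (X(h) = (-70 + h)*(2*h) = 2*h*(-70 + h))
X(k)*(-175) = (2*(I*√6)*(-70 + I*√6))*(-175) = (2*I*√6*(-70 + I*√6))*(-175) = -350*I*√6*(-70 + I*√6)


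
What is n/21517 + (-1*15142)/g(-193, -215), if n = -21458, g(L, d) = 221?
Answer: -330552632/4755257 ≈ -69.513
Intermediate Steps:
n/21517 + (-1*15142)/g(-193, -215) = -21458/21517 - 1*15142/221 = -21458*1/21517 - 15142*1/221 = -21458/21517 - 15142/221 = -330552632/4755257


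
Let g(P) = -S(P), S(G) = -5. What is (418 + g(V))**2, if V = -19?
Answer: 178929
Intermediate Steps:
g(P) = 5 (g(P) = -1*(-5) = 5)
(418 + g(V))**2 = (418 + 5)**2 = 423**2 = 178929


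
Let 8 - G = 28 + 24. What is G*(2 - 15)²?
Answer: -7436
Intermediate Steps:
G = -44 (G = 8 - (28 + 24) = 8 - 1*52 = 8 - 52 = -44)
G*(2 - 15)² = -44*(2 - 15)² = -44*(-13)² = -44*169 = -7436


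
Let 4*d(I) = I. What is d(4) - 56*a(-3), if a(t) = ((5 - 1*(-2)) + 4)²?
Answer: -6775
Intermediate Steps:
a(t) = 121 (a(t) = ((5 + 2) + 4)² = (7 + 4)² = 11² = 121)
d(I) = I/4
d(4) - 56*a(-3) = (¼)*4 - 56*121 = 1 - 6776 = -6775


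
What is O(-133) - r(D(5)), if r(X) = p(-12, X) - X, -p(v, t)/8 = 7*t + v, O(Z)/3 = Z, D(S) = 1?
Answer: -438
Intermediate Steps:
O(Z) = 3*Z
p(v, t) = -56*t - 8*v (p(v, t) = -8*(7*t + v) = -8*(v + 7*t) = -56*t - 8*v)
r(X) = 96 - 57*X (r(X) = (-56*X - 8*(-12)) - X = (-56*X + 96) - X = (96 - 56*X) - X = 96 - 57*X)
O(-133) - r(D(5)) = 3*(-133) - (96 - 57*1) = -399 - (96 - 57) = -399 - 1*39 = -399 - 39 = -438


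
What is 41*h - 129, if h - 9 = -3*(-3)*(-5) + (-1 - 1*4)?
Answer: -1810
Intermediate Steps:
h = -41 (h = 9 + (-3*(-3)*(-5) + (-1 - 1*4)) = 9 + (9*(-5) + (-1 - 4)) = 9 + (-45 - 5) = 9 - 50 = -41)
41*h - 129 = 41*(-41) - 129 = -1681 - 129 = -1810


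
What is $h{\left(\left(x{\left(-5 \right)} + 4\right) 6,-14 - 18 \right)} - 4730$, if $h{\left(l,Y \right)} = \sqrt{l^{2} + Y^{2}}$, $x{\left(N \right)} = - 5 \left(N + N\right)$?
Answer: $-4730 + 20 \sqrt{265} \approx -4404.4$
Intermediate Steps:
$x{\left(N \right)} = - 10 N$ ($x{\left(N \right)} = - 5 \cdot 2 N = - 10 N$)
$h{\left(l,Y \right)} = \sqrt{Y^{2} + l^{2}}$
$h{\left(\left(x{\left(-5 \right)} + 4\right) 6,-14 - 18 \right)} - 4730 = \sqrt{\left(-14 - 18\right)^{2} + \left(\left(\left(-10\right) \left(-5\right) + 4\right) 6\right)^{2}} - 4730 = \sqrt{\left(-14 - 18\right)^{2} + \left(\left(50 + 4\right) 6\right)^{2}} - 4730 = \sqrt{\left(-32\right)^{2} + \left(54 \cdot 6\right)^{2}} - 4730 = \sqrt{1024 + 324^{2}} - 4730 = \sqrt{1024 + 104976} - 4730 = \sqrt{106000} - 4730 = 20 \sqrt{265} - 4730 = -4730 + 20 \sqrt{265}$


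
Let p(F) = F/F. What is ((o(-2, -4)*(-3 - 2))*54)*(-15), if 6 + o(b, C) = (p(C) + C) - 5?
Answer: -56700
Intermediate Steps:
p(F) = 1
o(b, C) = -10 + C (o(b, C) = -6 + ((1 + C) - 5) = -6 + (-4 + C) = -10 + C)
((o(-2, -4)*(-3 - 2))*54)*(-15) = (((-10 - 4)*(-3 - 2))*54)*(-15) = (-14*(-5)*54)*(-15) = (70*54)*(-15) = 3780*(-15) = -56700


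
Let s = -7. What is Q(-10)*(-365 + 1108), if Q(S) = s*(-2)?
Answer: 10402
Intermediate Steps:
Q(S) = 14 (Q(S) = -7*(-2) = 14)
Q(-10)*(-365 + 1108) = 14*(-365 + 1108) = 14*743 = 10402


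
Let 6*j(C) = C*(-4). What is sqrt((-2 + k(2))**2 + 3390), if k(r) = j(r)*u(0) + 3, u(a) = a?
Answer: sqrt(3391) ≈ 58.232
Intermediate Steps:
j(C) = -2*C/3 (j(C) = (C*(-4))/6 = (-4*C)/6 = -2*C/3)
k(r) = 3 (k(r) = -2*r/3*0 + 3 = 0 + 3 = 3)
sqrt((-2 + k(2))**2 + 3390) = sqrt((-2 + 3)**2 + 3390) = sqrt(1**2 + 3390) = sqrt(1 + 3390) = sqrt(3391)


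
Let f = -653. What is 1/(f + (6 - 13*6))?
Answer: -1/725 ≈ -0.0013793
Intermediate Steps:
1/(f + (6 - 13*6)) = 1/(-653 + (6 - 13*6)) = 1/(-653 + (6 - 78)) = 1/(-653 - 72) = 1/(-725) = -1/725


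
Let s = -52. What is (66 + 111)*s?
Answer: -9204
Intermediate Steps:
(66 + 111)*s = (66 + 111)*(-52) = 177*(-52) = -9204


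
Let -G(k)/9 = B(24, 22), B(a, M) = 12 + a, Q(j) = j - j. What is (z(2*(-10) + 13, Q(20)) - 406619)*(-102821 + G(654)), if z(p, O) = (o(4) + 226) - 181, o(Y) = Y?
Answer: 41935662650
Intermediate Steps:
Q(j) = 0
G(k) = -324 (G(k) = -9*(12 + 24) = -9*36 = -324)
z(p, O) = 49 (z(p, O) = (4 + 226) - 181 = 230 - 181 = 49)
(z(2*(-10) + 13, Q(20)) - 406619)*(-102821 + G(654)) = (49 - 406619)*(-102821 - 324) = -406570*(-103145) = 41935662650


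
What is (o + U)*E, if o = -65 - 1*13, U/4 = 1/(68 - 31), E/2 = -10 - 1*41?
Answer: 293964/37 ≈ 7945.0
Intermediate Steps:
E = -102 (E = 2*(-10 - 1*41) = 2*(-10 - 41) = 2*(-51) = -102)
U = 4/37 (U = 4/(68 - 31) = 4/37 ≈ 0.10811)
o = -78 (o = -65 - 13 = -78)
(o + U)*E = (-78 + 4/37)*(-102) = -2882/37*(-102) = 293964/37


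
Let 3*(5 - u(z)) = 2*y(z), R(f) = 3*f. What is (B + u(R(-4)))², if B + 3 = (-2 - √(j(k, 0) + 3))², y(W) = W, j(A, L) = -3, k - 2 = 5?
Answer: 196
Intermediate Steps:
k = 7 (k = 2 + 5 = 7)
u(z) = 5 - 2*z/3
B = 1 (B = -3 + (-2 - √(-3 + 3))² = -3 + (-2 - √0)² = -3 + (-2 - 1*0)² = -3 + (-2 + 0)² = -3 + (-2)² = -3 + 4 = 1)
(B + u(R(-4)))² = (1 + (5 - 2*(-4)))² = (1 + (5 - ⅔*(-12)))² = (1 + (5 + 8))² = (1 + 13)² = 14² = 196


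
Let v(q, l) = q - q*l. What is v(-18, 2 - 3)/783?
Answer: -4/87 ≈ -0.045977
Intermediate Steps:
v(q, l) = q - l*q
v(-18, 2 - 3)/783 = -18*(1 - (2 - 3))/783 = -18*(1 - 1*(-1))*(1/783) = -18*(1 + 1)*(1/783) = -18*2*(1/783) = -36*1/783 = -4/87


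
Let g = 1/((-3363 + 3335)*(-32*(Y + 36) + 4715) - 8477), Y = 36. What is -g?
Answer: 1/75985 ≈ 1.3160e-5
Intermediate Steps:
g = -1/75985 (g = 1/((-3363 + 3335)*(-32*(36 + 36) + 4715) - 8477) = 1/(-28*(-32*72 + 4715) - 8477) = 1/(-28*(-2304 + 4715) - 8477) = 1/(-28*2411 - 8477) = 1/(-67508 - 8477) = 1/(-75985) = -1/75985 ≈ -1.3160e-5)
-g = -1*(-1/75985) = 1/75985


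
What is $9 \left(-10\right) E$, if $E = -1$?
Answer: $90$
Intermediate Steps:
$9 \left(-10\right) E = 9 \left(-10\right) \left(-1\right) = \left(-90\right) \left(-1\right) = 90$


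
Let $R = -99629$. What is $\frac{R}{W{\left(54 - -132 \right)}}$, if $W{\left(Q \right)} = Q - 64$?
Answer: $- \frac{99629}{122} \approx -816.63$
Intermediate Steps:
$W{\left(Q \right)} = -64 + Q$
$\frac{R}{W{\left(54 - -132 \right)}} = - \frac{99629}{-64 + \left(54 - -132\right)} = - \frac{99629}{-64 + \left(54 + 132\right)} = - \frac{99629}{-64 + 186} = - \frac{99629}{122}$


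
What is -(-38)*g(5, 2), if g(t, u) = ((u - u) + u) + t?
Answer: 266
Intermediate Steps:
g(t, u) = t + u (g(t, u) = (0 + u) + t = u + t = t + u)
-(-38)*g(5, 2) = -(-38)*(5 + 2) = -(-38)*7 = -1*(-266) = 266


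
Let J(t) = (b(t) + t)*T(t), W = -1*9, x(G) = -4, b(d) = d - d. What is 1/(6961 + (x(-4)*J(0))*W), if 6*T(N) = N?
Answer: 1/6961 ≈ 0.00014366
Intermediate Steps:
b(d) = 0
T(N) = N/6
W = -9
J(t) = t²/6 (J(t) = (0 + t)*(t/6) = t*(t/6) = t²/6)
1/(6961 + (x(-4)*J(0))*W) = 1/(6961 - 2*0²/3*(-9)) = 1/(6961 - 2*0/3*(-9)) = 1/(6961 - 4*0*(-9)) = 1/(6961 + 0*(-9)) = 1/(6961 + 0) = 1/6961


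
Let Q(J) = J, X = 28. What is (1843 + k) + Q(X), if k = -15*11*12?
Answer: -109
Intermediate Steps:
k = -1980 (k = -165*12 = -1980)
(1843 + k) + Q(X) = (1843 - 1980) + 28 = -137 + 28 = -109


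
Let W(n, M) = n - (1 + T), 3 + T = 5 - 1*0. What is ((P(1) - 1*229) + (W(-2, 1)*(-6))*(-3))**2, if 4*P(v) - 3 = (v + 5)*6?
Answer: 1530169/16 ≈ 95636.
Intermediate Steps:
T = 2 (T = -3 + (5 - 1*0) = -3 + (5 + 0) = -3 + 5 = 2)
W(n, M) = -3 + n (W(n, M) = n - (1 + 2) = n - 1*3 = n - 3 = -3 + n)
P(v) = 33/4 + 3*v/2 (P(v) = 3/4 + ((v + 5)*6)/4 = 3/4 + ((5 + v)*6)/4 = 3/4 + (30 + 6*v)/4 = 3/4 + (15/2 + 3*v/2) = 33/4 + 3*v/2)
((P(1) - 1*229) + (W(-2, 1)*(-6))*(-3))**2 = (((33/4 + (3/2)*1) - 1*229) + ((-3 - 2)*(-6))*(-3))**2 = (((33/4 + 3/2) - 229) - 5*(-6)*(-3))**2 = ((39/4 - 229) + 30*(-3))**2 = (-877/4 - 90)**2 = (-1237/4)**2 = 1530169/16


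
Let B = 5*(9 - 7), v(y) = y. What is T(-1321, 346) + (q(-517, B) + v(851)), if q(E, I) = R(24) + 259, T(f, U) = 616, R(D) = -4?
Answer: 1722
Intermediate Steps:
B = 10 (B = 5*2 = 10)
q(E, I) = 255 (q(E, I) = -4 + 259 = 255)
T(-1321, 346) + (q(-517, B) + v(851)) = 616 + (255 + 851) = 616 + 1106 = 1722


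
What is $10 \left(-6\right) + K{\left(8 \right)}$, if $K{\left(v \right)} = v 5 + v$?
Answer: $-12$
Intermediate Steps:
$K{\left(v \right)} = 6 v$ ($K{\left(v \right)} = 5 v + v = 6 v$)
$10 \left(-6\right) + K{\left(8 \right)} = 10 \left(-6\right) + 6 \cdot 8 = -60 + 48 = -12$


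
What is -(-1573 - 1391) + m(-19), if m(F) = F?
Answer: 2945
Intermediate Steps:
-(-1573 - 1391) + m(-19) = -(-1573 - 1391) - 19 = -1*(-2964) - 19 = 2964 - 19 = 2945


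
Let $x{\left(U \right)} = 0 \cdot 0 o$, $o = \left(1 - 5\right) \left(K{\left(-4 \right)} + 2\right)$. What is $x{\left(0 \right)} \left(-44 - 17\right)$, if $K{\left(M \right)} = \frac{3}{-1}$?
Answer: $0$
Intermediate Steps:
$K{\left(M \right)} = -3$ ($K{\left(M \right)} = 3 \left(-1\right) = -3$)
$o = 4$ ($o = \left(1 - 5\right) \left(-3 + 2\right) = \left(-4\right) \left(-1\right) = 4$)
$x{\left(U \right)} = 0$ ($x{\left(U \right)} = 0 \cdot 0 \cdot 4 = 0 \cdot 4 = 0$)
$x{\left(0 \right)} \left(-44 - 17\right) = 0 \left(-44 - 17\right) = 0 \left(-61\right) = 0$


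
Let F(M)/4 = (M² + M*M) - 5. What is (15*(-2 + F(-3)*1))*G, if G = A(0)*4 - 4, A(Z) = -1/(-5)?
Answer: -2400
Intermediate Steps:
A(Z) = ⅕ (A(Z) = -1*(-⅕) = ⅕)
G = -16/5 (G = (⅕)*4 - 4 = ⅘ - 4 = -16/5 ≈ -3.2000)
F(M) = -20 + 8*M² (F(M) = 4*((M² + M*M) - 5) = 4*((M² + M²) - 5) = 4*(2*M² - 5) = 4*(-5 + 2*M²) = -20 + 8*M²)
(15*(-2 + F(-3)*1))*G = (15*(-2 + (-20 + 8*(-3)²)*1))*(-16/5) = (15*(-2 + (-20 + 8*9)*1))*(-16/5) = (15*(-2 + (-20 + 72)*1))*(-16/5) = (15*(-2 + 52*1))*(-16/5) = (15*(-2 + 52))*(-16/5) = (15*50)*(-16/5) = 750*(-16/5) = -2400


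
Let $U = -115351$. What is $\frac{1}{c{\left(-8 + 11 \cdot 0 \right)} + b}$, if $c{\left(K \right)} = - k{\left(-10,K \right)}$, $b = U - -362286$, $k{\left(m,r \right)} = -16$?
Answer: $\frac{1}{246951} \approx 4.0494 \cdot 10^{-6}$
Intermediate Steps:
$b = 246935$ ($b = -115351 - -362286 = -115351 + 362286 = 246935$)
$c{\left(K \right)} = 16$ ($c{\left(K \right)} = \left(-1\right) \left(-16\right) = 16$)
$\frac{1}{c{\left(-8 + 11 \cdot 0 \right)} + b} = \frac{1}{16 + 246935} = \frac{1}{246951}$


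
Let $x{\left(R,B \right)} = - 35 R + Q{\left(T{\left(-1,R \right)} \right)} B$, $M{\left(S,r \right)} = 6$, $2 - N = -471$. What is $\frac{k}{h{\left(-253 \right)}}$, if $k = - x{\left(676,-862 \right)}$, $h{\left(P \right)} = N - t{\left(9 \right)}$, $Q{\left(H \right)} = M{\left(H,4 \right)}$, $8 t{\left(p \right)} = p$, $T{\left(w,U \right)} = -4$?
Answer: $\frac{230656}{3775} \approx 61.101$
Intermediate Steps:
$N = 473$ ($N = 2 - -471 = 2 + 471 = 473$)
$t{\left(p \right)} = \frac{p}{8}$
$Q{\left(H \right)} = 6$
$x{\left(R,B \right)} = - 35 R + 6 B$
$h{\left(P \right)} = \frac{3775}{8}$ ($h{\left(P \right)} = 473 - \frac{1}{8} \cdot 9 = 473 - \frac{9}{8} = \frac{3775}{8}$)
$k = 28832$ ($k = - (\left(-35\right) 676 + 6 \left(-862\right)) = - (-23660 - 5172) = \left(-1\right) \left(-28832\right) = 28832$)
$\frac{k}{h{\left(-253 \right)}} = \frac{28832}{\frac{3775}{8}} = 28832 \cdot \frac{8}{3775} = \frac{230656}{3775}$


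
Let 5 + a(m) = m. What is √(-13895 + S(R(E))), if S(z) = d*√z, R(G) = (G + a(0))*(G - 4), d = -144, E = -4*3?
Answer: √(-13895 - 576*√17) ≈ 127.55*I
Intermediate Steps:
a(m) = -5 + m
E = -12
R(G) = (-5 + G)*(-4 + G) (R(G) = (G + (-5 + 0))*(G - 4) = (G - 5)*(-4 + G) = (-5 + G)*(-4 + G))
S(z) = -144*√z
√(-13895 + S(R(E))) = √(-13895 - 144*√(20 + (-12)² - 9*(-12))) = √(-13895 - 144*√(20 + 144 + 108)) = √(-13895 - 576*√17)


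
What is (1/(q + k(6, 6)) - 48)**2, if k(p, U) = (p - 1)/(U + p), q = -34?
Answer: 374654736/162409 ≈ 2306.9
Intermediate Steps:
k(p, U) = (-1 + p)/(U + p)
(1/(q + k(6, 6)) - 48)**2 = (1/(-34 + (-1 + 6)/(6 + 6)) - 48)**2 = (1/(-34 + 5/12) - 48)**2 = (1/(-403/12) - 48)**2 = (-12/403 - 48)**2 = (-19356/403)**2 = 374654736/162409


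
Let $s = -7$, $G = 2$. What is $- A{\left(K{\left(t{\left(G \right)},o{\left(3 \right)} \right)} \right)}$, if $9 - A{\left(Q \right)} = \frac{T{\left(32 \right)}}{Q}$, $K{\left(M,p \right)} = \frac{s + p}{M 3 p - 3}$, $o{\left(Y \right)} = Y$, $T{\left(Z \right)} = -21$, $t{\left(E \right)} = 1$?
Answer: $\frac{45}{2} \approx 22.5$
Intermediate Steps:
$K{\left(M,p \right)} = \frac{-7 + p}{-3 + 3 M p}$ ($K{\left(M,p \right)} = \frac{-7 + p}{M 3 p - 3} = \frac{-7 + p}{3 M p - 3} = \frac{-7 + p}{-3 + 3 M p}$)
$A{\left(Q \right)} = 9 + \frac{21}{Q}$ ($A{\left(Q \right)} = 9 - - \frac{21}{Q} = 9 + \frac{21}{Q}$)
$- A{\left(K{\left(t{\left(G \right)},o{\left(3 \right)} \right)} \right)} = - (9 + \frac{21}{\frac{1}{3} \frac{1}{-1 + 1 \cdot 3} \left(-7 + 3\right)}) = - (9 + \frac{21}{\frac{1}{3} \frac{1}{-1 + 3} \left(-4\right)}) = - (9 + \frac{21}{\frac{1}{3} \cdot \frac{1}{2} \left(-4\right)}) = - (9 + \frac{21}{- \frac{2}{3}}) = - (9 + 21 \left(- \frac{3}{2}\right)) = - (9 - \frac{63}{2}) = \left(-1\right) \left(- \frac{45}{2}\right) = \frac{45}{2}$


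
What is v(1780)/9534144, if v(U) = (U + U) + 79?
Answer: 1213/3178048 ≈ 0.00038168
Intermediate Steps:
v(U) = 79 + 2*U (v(U) = 2*U + 79 = 79 + 2*U)
v(1780)/9534144 = (79 + 2*1780)/9534144 = (79 + 3560)*(1/9534144) = 3639*(1/9534144) = 1213/3178048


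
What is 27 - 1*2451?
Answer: -2424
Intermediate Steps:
27 - 1*2451 = 27 - 2451 = -2424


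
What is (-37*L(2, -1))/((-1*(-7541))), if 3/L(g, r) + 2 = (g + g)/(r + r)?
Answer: 111/30164 ≈ 0.0036799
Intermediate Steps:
L(g, r) = 3/(-2 + g/r) (L(g, r) = 3/(-2 + (g + g)/(r + r)) = 3/(-2 + (2*g)/((2*r))) = 3/(-2 + (2*g)*(1/(2*r))) = 3/(-2 + g/r))
(-37*L(2, -1))/((-1*(-7541))) = (-111*(-1)/(2 - 2*(-1)))/((-1*(-7541))) = -111*(-1)/(2 + 2)/7541 = -111*(-1)/4*(1/7541) = -37*(-¾)*(1/7541) = (111/4)*(1/7541) = 111/30164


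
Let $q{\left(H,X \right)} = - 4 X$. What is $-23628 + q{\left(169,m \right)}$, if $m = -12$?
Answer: $-23580$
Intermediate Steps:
$-23628 + q{\left(169,m \right)} = -23628 - -48 = -23628 + 48 = -23580$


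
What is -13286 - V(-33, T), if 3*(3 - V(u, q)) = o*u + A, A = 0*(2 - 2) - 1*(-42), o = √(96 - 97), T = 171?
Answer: -13275 - 11*I ≈ -13275.0 - 11.0*I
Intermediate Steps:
o = I (o = √(-1) = I ≈ 1.0*I)
A = 42 (A = 0*0 + 42 = 0 + 42 = 42)
V(u, q) = -11 - I*u/3 (V(u, q) = 3 - (I*u + 42)/3 = 3 - (42 + I*u)/3 = 3 + (-14 - I*u/3) = -11 - I*u/3)
-13286 - V(-33, T) = -13286 - (-11 - ⅓*I*(-33)) = -13286 - (-11 + 11*I) = -13286 + (11 - 11*I) = -13275 - 11*I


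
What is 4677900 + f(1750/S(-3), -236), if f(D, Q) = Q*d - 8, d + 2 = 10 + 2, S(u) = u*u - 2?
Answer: 4675532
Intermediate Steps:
S(u) = -2 + u² (S(u) = u² - 2 = -2 + u²)
d = 10 (d = -2 + (10 + 2) = -2 + 12 = 10)
f(D, Q) = -8 + 10*Q (f(D, Q) = Q*10 - 8 = 10*Q - 8 = -8 + 10*Q)
4677900 + f(1750/S(-3), -236) = 4677900 + (-8 + 10*(-236)) = 4677900 + (-8 - 2360) = 4677900 - 2368 = 4675532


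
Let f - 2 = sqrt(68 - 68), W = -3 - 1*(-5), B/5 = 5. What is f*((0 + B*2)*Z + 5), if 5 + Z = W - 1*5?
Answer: -790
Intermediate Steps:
B = 25 (B = 5*5 = 25)
W = 2 (W = -3 + 5 = 2)
f = 2 (f = 2 + sqrt(68 - 68) = 2 + sqrt(0) = 2 + 0 = 2)
Z = -8 (Z = -5 + (2 - 1*5) = -5 + (2 - 5) = -5 - 3 = -8)
f*((0 + B*2)*Z + 5) = 2*((0 + 25*2)*(-8) + 5) = 2*((0 + 50)*(-8) + 5) = 2*(50*(-8) + 5) = 2*(-400 + 5) = 2*(-395) = -790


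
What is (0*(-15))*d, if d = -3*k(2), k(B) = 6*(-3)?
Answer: 0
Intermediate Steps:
k(B) = -18
d = 54 (d = -3*(-18) = 54)
(0*(-15))*d = (0*(-15))*54 = 0*54 = 0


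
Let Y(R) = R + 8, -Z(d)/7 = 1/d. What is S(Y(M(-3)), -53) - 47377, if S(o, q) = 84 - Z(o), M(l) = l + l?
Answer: -94579/2 ≈ -47290.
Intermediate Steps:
Z(d) = -7/d
M(l) = 2*l
Y(R) = 8 + R
S(o, q) = 84 + 7/o (S(o, q) = 84 - (-7)/o = 84 + 7/o)
S(Y(M(-3)), -53) - 47377 = (84 + 7/(8 + 2*(-3))) - 47377 = (84 + 7/(8 - 6)) - 47377 = (84 + 7/2) - 47377 = 175/2 - 47377 = -94579/2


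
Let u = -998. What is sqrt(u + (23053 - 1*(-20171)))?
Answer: sqrt(42226) ≈ 205.49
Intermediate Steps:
sqrt(u + (23053 - 1*(-20171))) = sqrt(-998 + (23053 - 1*(-20171))) = sqrt(-998 + (23053 + 20171)) = sqrt(-998 + 43224) = sqrt(42226)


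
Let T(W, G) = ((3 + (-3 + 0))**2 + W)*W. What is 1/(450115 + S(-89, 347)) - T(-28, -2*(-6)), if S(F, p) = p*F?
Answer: -328677887/419232 ≈ -784.00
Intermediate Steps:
S(F, p) = F*p
T(W, G) = W**2 (T(W, G) = ((3 - 3)**2 + W)*W = (0**2 + W)*W = (0 + W)*W = W*W = W**2)
1/(450115 + S(-89, 347)) - T(-28, -2*(-6)) = 1/(450115 - 89*347) - 1*(-28)**2 = 1/(450115 - 30883) - 1*784 = 1/419232 - 784 = -328677887/419232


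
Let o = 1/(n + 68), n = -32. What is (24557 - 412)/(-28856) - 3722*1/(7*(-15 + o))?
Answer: 3775374067/108873688 ≈ 34.677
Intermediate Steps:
o = 1/36 (o = 1/(-32 + 68) = 1/36 ≈ 0.027778)
(24557 - 412)/(-28856) - 3722*1/(7*(-15 + o)) = (24557 - 412)/(-28856) - 3722*1/(7*(-15 + 1/36)) = 24145*(-1/28856) - 3722/((-539/36*7)) = -24145/28856 - 3722/(-3773/36) = -24145/28856 - 3722*(-36/3773) = -24145/28856 + 133992/3773 = 3775374067/108873688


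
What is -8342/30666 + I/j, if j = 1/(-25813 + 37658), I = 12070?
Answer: 2192145972779/15333 ≈ 1.4297e+8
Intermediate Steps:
j = 1/11845 ≈ 8.4424e-5
-8342/30666 + I/j = -8342/30666 + 12070/(1/11845) = -8342*1/30666 + 12070*11845 = -4171/15333 + 142969150 = 2192145972779/15333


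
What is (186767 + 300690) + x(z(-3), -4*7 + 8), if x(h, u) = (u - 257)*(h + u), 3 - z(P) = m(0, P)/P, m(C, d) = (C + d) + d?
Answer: 492720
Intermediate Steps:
m(C, d) = C + 2*d
z(P) = 1 (z(P) = 3 - (0 + 2*P)/P = 3 - 2*P/P = 3 - 1*2 = 3 - 2 = 1)
x(h, u) = (-257 + u)*(h + u)
(186767 + 300690) + x(z(-3), -4*7 + 8) = (186767 + 300690) + ((-4*7 + 8)² - 257*1 - 257*(-4*7 + 8) + 1*(-4*7 + 8)) = 487457 + ((-28 + 8)² - 257 - 257*(-28 + 8) + 1*(-28 + 8)) = 487457 + ((-20)² - 257 - 257*(-20) + 1*(-20)) = 487457 + (400 - 257 + 5140 - 20) = 487457 + 5263 = 492720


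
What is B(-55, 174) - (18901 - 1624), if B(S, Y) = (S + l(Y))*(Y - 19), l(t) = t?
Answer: 1168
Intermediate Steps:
B(S, Y) = (-19 + Y)*(S + Y) (B(S, Y) = (S + Y)*(Y - 19) = (S + Y)*(-19 + Y) = (-19 + Y)*(S + Y))
B(-55, 174) - (18901 - 1624) = (174² - 19*(-55) - 19*174 - 55*174) - (18901 - 1624) = (30276 + 1045 - 3306 - 9570) - 1*17277 = 18445 - 17277 = 1168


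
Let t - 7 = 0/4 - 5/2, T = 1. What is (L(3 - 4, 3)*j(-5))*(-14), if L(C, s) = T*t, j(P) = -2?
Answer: 126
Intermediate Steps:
t = 9/2 (t = 7 + (0/4 - 5/2) = 7 + (0*(1/4) - 5*1/2) = 7 + (0 - 5/2) = 7 - 5/2 = 9/2 ≈ 4.5000)
L(C, s) = 9/2 (L(C, s) = 1*(9/2) = 9/2)
(L(3 - 4, 3)*j(-5))*(-14) = ((9/2)*(-2))*(-14) = -9*(-14) = 126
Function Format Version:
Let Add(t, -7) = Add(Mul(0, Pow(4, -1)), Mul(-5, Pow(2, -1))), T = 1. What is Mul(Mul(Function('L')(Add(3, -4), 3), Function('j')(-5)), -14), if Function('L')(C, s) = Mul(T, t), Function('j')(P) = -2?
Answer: 126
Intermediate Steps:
t = Rational(9, 2) (t = Add(7, Add(Mul(0, Pow(4, -1)), Mul(-5, Pow(2, -1)))) = Add(7, Add(Mul(0, Rational(1, 4)), Mul(-5, Rational(1, 2)))) = Add(7, Add(0, Rational(-5, 2))) = Add(7, Rational(-5, 2)) = Rational(9, 2) ≈ 4.5000)
Function('L')(C, s) = Rational(9, 2) (Function('L')(C, s) = Mul(1, Rational(9, 2)) = Rational(9, 2))
Mul(Mul(Function('L')(Add(3, -4), 3), Function('j')(-5)), -14) = Mul(Mul(Rational(9, 2), -2), -14) = Mul(-9, -14) = 126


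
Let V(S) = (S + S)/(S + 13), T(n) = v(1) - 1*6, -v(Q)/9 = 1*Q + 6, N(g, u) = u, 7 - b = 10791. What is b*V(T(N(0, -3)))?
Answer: -186024/7 ≈ -26575.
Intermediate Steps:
b = -10784 (b = 7 - 1*10791 = 7 - 10791 = -10784)
v(Q) = -54 - 9*Q (v(Q) = -9*(1*Q + 6) = -9*(Q + 6) = -9*(6 + Q) = -54 - 9*Q)
T(n) = -69 (T(n) = (-54 - 9*1) - 1*6 = (-54 - 9) - 6 = -63 - 6 = -69)
V(S) = 2*S/(13 + S) (V(S) = (2*S)/(13 + S) = 2*S/(13 + S))
b*V(T(N(0, -3))) = -21568*(-69)/(13 - 69) = -21568*(-69)/(-56) = -21568*(-69)*(-1)/56 = -10784*69/28 = -186024/7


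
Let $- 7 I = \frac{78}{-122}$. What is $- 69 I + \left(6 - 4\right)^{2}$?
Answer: $- \frac{983}{427} \approx -2.3021$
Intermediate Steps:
$I = \frac{39}{427}$ ($I = - \frac{78 \frac{1}{-122}}{7} = - \frac{78 \left(- \frac{1}{122}\right)}{7} = \left(- \frac{1}{7}\right) \left(- \frac{39}{61}\right) = \frac{39}{427} \approx 0.091335$)
$- 69 I + \left(6 - 4\right)^{2} = \left(-69\right) \frac{39}{427} + \left(6 - 4\right)^{2} = - \frac{2691}{427} + 2^{2} = - \frac{2691}{427} + 4 = - \frac{983}{427}$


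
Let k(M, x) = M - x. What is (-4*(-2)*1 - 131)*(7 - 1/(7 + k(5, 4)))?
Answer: -6765/8 ≈ -845.63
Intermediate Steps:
(-4*(-2)*1 - 131)*(7 - 1/(7 + k(5, 4))) = (-4*(-2)*1 - 131)*(7 - 1/(7 + (5 - 1*4))) = (8*1 - 131)*(7 - 1/(7 + (5 - 4))) = (8 - 131)*(7 - 1/(7 + 1)) = -123*(7 - 1/8) = -123*55/8 = -6765/8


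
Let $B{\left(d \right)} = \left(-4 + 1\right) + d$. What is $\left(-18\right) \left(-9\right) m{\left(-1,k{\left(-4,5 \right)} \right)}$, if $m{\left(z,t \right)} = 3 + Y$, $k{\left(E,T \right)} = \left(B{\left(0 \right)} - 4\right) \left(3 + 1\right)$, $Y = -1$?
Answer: $324$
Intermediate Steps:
$B{\left(d \right)} = -3 + d$
$k{\left(E,T \right)} = -28$ ($k{\left(E,T \right)} = \left(\left(-3 + 0\right) - 4\right) \left(3 + 1\right) = \left(-3 - 4\right) 4 = \left(-7\right) 4 = -28$)
$m{\left(z,t \right)} = 2$ ($m{\left(z,t \right)} = 3 - 1 = 2$)
$\left(-18\right) \left(-9\right) m{\left(-1,k{\left(-4,5 \right)} \right)} = \left(-18\right) \left(-9\right) 2 = 162 \cdot 2 = 324$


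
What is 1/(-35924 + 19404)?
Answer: -1/16520 ≈ -6.0533e-5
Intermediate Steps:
1/(-35924 + 19404) = 1/(-16520) = -1/16520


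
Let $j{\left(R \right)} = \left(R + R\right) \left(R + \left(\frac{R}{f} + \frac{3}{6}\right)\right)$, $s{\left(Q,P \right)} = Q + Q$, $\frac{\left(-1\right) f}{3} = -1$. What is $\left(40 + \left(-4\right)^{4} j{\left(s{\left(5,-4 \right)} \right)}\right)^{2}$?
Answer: $\frac{45198760000}{9} \approx 5.0221 \cdot 10^{9}$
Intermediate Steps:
$f = 3$ ($f = \left(-3\right) \left(-1\right) = 3$)
$s{\left(Q,P \right)} = 2 Q$
$j{\left(R \right)} = 2 R \left(\frac{1}{2} + \frac{4 R}{3}\right)$ ($j{\left(R \right)} = \left(R + R\right) \left(R + \left(\frac{R}{3} + \frac{3}{6}\right)\right) = 2 R \left(R + \left(R \frac{1}{3} + 3 \cdot \frac{1}{6}\right)\right) = 2 R \left(R + \left(\frac{R}{3} + \frac{1}{2}\right)\right) = 2 R \left(R + \left(\frac{1}{2} + \frac{R}{3}\right)\right) = 2 R \left(\frac{1}{2} + \frac{4 R}{3}\right)$)
$\left(40 + \left(-4\right)^{4} j{\left(s{\left(5,-4 \right)} \right)}\right)^{2} = \left(40 + \left(-4\right)^{4} \frac{2 \cdot 5 \left(3 + 8 \cdot 2 \cdot 5\right)}{3}\right)^{2} = \left(40 + 256 \cdot \frac{1}{3} \cdot 10 \left(3 + 8 \cdot 10\right)\right)^{2} = \left(40 + 256 \cdot \frac{1}{3} \cdot 10 \left(3 + 80\right)\right)^{2} = \left(40 + 256 \cdot \frac{1}{3} \cdot 10 \cdot 83\right)^{2} = \left(40 + 256 \cdot \frac{830}{3}\right)^{2} = \left(40 + \frac{212480}{3}\right)^{2} = \left(\frac{212600}{3}\right)^{2} = \frac{45198760000}{9}$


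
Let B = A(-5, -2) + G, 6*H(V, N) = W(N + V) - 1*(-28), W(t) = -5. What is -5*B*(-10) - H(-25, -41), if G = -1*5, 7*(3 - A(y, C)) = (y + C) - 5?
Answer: -761/42 ≈ -18.119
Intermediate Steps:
A(y, C) = 26/7 - C/7 - y/7 (A(y, C) = 3 - ((y + C) - 5)/7 = 3 - ((C + y) - 5)/7 = 3 - (-5 + C + y)/7 = 3 + (5/7 - C/7 - y/7) = 26/7 - C/7 - y/7)
H(V, N) = 23/6 (H(V, N) = (-5 - 1*(-28))/6 = (-5 + 28)/6 = (⅙)*23 = 23/6)
G = -5
B = -2/7 (B = (26/7 - ⅐*(-2) - ⅐*(-5)) - 5 = (26/7 + 2/7 + 5/7) - 5 = 33/7 - 5 = -2/7 ≈ -0.28571)
-5*B*(-10) - H(-25, -41) = -5*(-2/7)*(-10) - 1*23/6 = (10/7)*(-10) - 23/6 = -100/7 - 23/6 = -761/42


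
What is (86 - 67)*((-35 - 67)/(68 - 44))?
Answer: -323/4 ≈ -80.750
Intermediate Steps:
(86 - 67)*((-35 - 67)/(68 - 44)) = 19*(-102/24) = 19*(-102*1/24) = 19*(-17/4) = -323/4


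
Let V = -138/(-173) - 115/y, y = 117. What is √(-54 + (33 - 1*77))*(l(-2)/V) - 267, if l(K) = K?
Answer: -267 + 283374*I*√2/3749 ≈ -267.0 + 106.9*I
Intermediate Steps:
V = -3749/20241 (V = -138/(-173) - 115/117 = -138*(-1/173) - 115*1/117 = 138/173 - 115/117 = -3749/20241 ≈ -0.18522)
√(-54 + (33 - 1*77))*(l(-2)/V) - 267 = √(-54 + (33 - 1*77))*(-2/(-3749/20241)) - 267 = √(-54 + (33 - 77))*(-2*(-20241/3749)) - 267 = √(-54 - 44)*(40482/3749) - 267 = √(-98)*(40482/3749) - 267 = (7*I*√2)*(40482/3749) - 267 = 283374*I*√2/3749 - 267 = -267 + 283374*I*√2/3749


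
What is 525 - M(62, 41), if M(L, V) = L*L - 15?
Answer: -3304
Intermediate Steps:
M(L, V) = -15 + L**2 (M(L, V) = L**2 - 15 = -15 + L**2)
525 - M(62, 41) = 525 - (-15 + 62**2) = 525 - (-15 + 3844) = 525 - 1*3829 = 525 - 3829 = -3304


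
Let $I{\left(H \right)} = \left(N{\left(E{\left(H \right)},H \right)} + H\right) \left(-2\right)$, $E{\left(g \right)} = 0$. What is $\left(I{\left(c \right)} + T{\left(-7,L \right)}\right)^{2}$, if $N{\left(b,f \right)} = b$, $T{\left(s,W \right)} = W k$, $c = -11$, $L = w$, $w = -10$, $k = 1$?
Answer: $144$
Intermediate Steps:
$L = -10$
$T{\left(s,W \right)} = W$ ($T{\left(s,W \right)} = W 1 = W$)
$I{\left(H \right)} = - 2 H$ ($I{\left(H \right)} = \left(0 + H\right) \left(-2\right) = H \left(-2\right) = - 2 H$)
$\left(I{\left(c \right)} + T{\left(-7,L \right)}\right)^{2} = \left(\left(-2\right) \left(-11\right) - 10\right)^{2} = \left(22 - 10\right)^{2} = 12^{2} = 144$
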